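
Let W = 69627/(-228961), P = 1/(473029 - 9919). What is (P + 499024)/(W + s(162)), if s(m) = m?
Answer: 52913575045608001/17145283891050 ≈ 3086.2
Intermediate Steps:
P = 1/463110 ≈ 2.1593e-6
W = -69627/228961 (W = 69627*(-1/228961) = -69627/228961 ≈ -0.30410)
(P + 499024)/(W + s(162)) = (1/463110 + 499024)/(-69627/228961 + 162) = 231103004641/(463110*(37022055/228961)) = (231103004641/463110)*(228961/37022055) = 52913575045608001/17145283891050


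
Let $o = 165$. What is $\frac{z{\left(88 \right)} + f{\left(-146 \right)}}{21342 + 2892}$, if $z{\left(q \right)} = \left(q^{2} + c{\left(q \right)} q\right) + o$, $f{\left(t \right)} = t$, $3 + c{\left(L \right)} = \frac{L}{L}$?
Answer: $\frac{2529}{8078} \approx 0.31307$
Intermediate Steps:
$c{\left(L \right)} = -2$ ($c{\left(L \right)} = -3 + \frac{L}{L} = -3 + 1 = -2$)
$z{\left(q \right)} = 165 + q^{2} - 2 q$ ($z{\left(q \right)} = \left(q^{2} - 2 q\right) + 165 = 165 + q^{2} - 2 q$)
$\frac{z{\left(88 \right)} + f{\left(-146 \right)}}{21342 + 2892} = \frac{\left(165 + 88^{2} - 176\right) - 146}{21342 + 2892} = \frac{\left(165 + 7744 - 176\right) - 146}{24234} = \left(7733 - 146\right) \frac{1}{24234} = 7587 \cdot \frac{1}{24234} = \frac{2529}{8078}$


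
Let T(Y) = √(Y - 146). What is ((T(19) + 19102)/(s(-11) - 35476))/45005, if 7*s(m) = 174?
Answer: -66857/5584175395 - 7*I*√127/11168350790 ≈ -1.1973e-5 - 7.0633e-9*I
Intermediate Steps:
T(Y) = √(-146 + Y)
s(m) = 174/7 (s(m) = (⅐)*174 = 174/7)
((T(19) + 19102)/(s(-11) - 35476))/45005 = ((√(-146 + 19) + 19102)/(174/7 - 35476))/45005 = ((√(-127) + 19102)/(-248158/7))*(1/45005) = ((I*√127 + 19102)*(-7/248158))*(1/45005) = ((19102 + I*√127)*(-7/248158))*(1/45005) = (-66857/124079 - 7*I*√127/248158)*(1/45005) = -66857/5584175395 - 7*I*√127/11168350790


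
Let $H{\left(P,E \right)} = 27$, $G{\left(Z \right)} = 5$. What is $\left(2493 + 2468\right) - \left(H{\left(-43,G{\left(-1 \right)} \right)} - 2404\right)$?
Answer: $7338$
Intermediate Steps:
$\left(2493 + 2468\right) - \left(H{\left(-43,G{\left(-1 \right)} \right)} - 2404\right) = \left(2493 + 2468\right) - \left(27 - 2404\right) = 4961 - -2377 = 4961 + 2377 = 7338$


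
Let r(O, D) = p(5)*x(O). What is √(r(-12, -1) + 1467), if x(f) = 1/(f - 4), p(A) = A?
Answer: √23467/4 ≈ 38.297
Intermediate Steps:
x(f) = 1/(-4 + f)
r(O, D) = 5/(-4 + O)
√(r(-12, -1) + 1467) = √(5/(-4 - 12) + 1467) = √(5/(-16) + 1467) = √(5*(-1/16) + 1467) = √(-5/16 + 1467) = √(23467/16) = √23467/4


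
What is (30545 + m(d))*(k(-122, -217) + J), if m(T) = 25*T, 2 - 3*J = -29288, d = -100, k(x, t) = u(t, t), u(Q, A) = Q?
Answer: 803180755/3 ≈ 2.6773e+8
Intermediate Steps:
k(x, t) = t
J = 29290/3 (J = ⅔ - ⅓*(-29288) = ⅔ + 29288/3 = 29290/3 ≈ 9763.3)
(30545 + m(d))*(k(-122, -217) + J) = (30545 + 25*(-100))*(-217 + 29290/3) = (30545 - 2500)*(28639/3) = 28045*(28639/3) = 803180755/3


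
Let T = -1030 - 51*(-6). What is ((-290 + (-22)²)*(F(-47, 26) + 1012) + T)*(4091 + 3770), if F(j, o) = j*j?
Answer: 4906443150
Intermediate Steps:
F(j, o) = j²
T = -724 (T = -1030 - 1*(-306) = -1030 + 306 = -724)
((-290 + (-22)²)*(F(-47, 26) + 1012) + T)*(4091 + 3770) = ((-290 + (-22)²)*((-47)² + 1012) - 724)*(4091 + 3770) = ((-290 + 484)*(2209 + 1012) - 724)*7861 = (194*3221 - 724)*7861 = (624874 - 724)*7861 = 624150*7861 = 4906443150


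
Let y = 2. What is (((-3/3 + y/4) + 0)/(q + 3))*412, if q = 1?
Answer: -103/2 ≈ -51.500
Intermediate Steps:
(((-3/3 + y/4) + 0)/(q + 3))*412 = (((-3/3 + 2/4) + 0)/(1 + 3))*412 = (((-3*1/3 + 2*(1/4)) + 0)/4)*412 = (((-1 + 1/2) + 0)*(1/4))*412 = ((-1/2 + 0)*(1/4))*412 = -1/2*1/4*412 = -1/8*412 = -103/2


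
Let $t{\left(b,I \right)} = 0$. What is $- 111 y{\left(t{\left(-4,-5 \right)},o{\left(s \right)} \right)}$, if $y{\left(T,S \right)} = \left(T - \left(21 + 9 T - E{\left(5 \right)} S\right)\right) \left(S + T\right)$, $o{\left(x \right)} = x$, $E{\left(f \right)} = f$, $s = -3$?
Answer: $-11988$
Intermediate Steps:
$y{\left(T,S \right)} = \left(S + T\right) \left(-21 - 8 T + 5 S\right)$ ($y{\left(T,S \right)} = \left(T - \left(21 - 5 S + 9 T\right)\right) \left(S + T\right) = \left(-21 - 8 T + 5 S\right) \left(S + T\right) = \left(S + T\right) \left(-21 - 8 T + 5 S\right)$)
$- 111 y{\left(t{\left(-4,-5 \right)},o{\left(s \right)} \right)} = - 111 \left(\left(-21\right) \left(-3\right) - 0 - 8 \cdot 0^{2} + 5 \left(-3\right)^{2} - \left(-9\right) 0\right) = - 111 \left(63 + 0 - 0 + 5 \cdot 9 + 0\right) = - 111 \left(63 + 0 + 0 + 45 + 0\right) = \left(-111\right) 108 = -11988$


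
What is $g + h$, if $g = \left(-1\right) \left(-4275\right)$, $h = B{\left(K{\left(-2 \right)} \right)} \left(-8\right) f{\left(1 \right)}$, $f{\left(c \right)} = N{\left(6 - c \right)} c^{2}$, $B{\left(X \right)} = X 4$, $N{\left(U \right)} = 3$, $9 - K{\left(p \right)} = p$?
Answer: $3219$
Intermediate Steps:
$K{\left(p \right)} = 9 - p$
$B{\left(X \right)} = 4 X$
$f{\left(c \right)} = 3 c^{2}$
$h = -1056$ ($h = 4 \left(9 - -2\right) \left(-8\right) 3 \cdot 1^{2} = 4 \left(9 + 2\right) \left(-8\right) 3 \cdot 1 = 4 \cdot 11 \left(-8\right) 3 = 44 \left(-8\right) 3 = \left(-352\right) 3 = -1056$)
$g = 4275$
$g + h = 4275 - 1056 = 3219$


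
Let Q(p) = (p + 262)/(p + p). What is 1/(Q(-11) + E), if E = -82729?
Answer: -22/1820289 ≈ -1.2086e-5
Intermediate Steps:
Q(p) = (262 + p)/(2*p) (Q(p) = (262 + p)/((2*p)) = (262 + p)*(1/(2*p)) = (262 + p)/(2*p))
1/(Q(-11) + E) = 1/((1/2)*(262 - 11)/(-11) - 82729) = 1/((1/2)*(-1/11)*251 - 82729) = 1/(-251/22 - 82729) = 1/(-1820289/22) = -22/1820289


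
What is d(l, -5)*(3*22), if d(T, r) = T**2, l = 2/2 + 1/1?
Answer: 264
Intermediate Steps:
l = 2 (l = 2*(1/2) + 1*1 = 1 + 1 = 2)
d(l, -5)*(3*22) = 2**2*(3*22) = 4*66 = 264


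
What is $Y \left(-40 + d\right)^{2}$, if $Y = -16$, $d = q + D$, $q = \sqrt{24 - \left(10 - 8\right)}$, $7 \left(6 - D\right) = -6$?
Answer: $- \frac{878432}{49} + \frac{7424 \sqrt{22}}{7} \approx -12953.0$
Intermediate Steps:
$D = \frac{48}{7}$ ($D = 6 - - \frac{6}{7} = 6 + \frac{6}{7} = \frac{48}{7} \approx 6.8571$)
$q = \sqrt{22}$ ($q = \sqrt{24 - 2} = \sqrt{22} \approx 4.6904$)
$d = \frac{48}{7} + \sqrt{22}$ ($d = \sqrt{22} + \frac{48}{7} = \frac{48}{7} + \sqrt{22} \approx 11.548$)
$Y \left(-40 + d\right)^{2} = - 16 \left(-40 + \left(\frac{48}{7} + \sqrt{22}\right)\right)^{2} = - 16 \left(- \frac{232}{7} + \sqrt{22}\right)^{2}$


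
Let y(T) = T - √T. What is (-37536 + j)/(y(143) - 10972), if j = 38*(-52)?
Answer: 16456748/4510273 - 19756*√143/58633549 ≈ 3.6447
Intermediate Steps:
j = -1976
y(T) = T - √T
(-37536 + j)/(y(143) - 10972) = (-37536 - 1976)/((143 - √143) - 10972) = -39512/(-10829 - √143)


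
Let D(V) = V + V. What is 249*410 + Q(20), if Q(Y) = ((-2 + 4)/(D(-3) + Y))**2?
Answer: 5002411/49 ≈ 1.0209e+5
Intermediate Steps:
D(V) = 2*V
Q(Y) = 4/(-6 + Y)**2 (Q(Y) = ((-2 + 4)/(2*(-3) + Y))**2 = (2/(-6 + Y))**2 = 4/(-6 + Y)**2)
249*410 + Q(20) = 249*410 + 4/(-6 + 20)**2 = 102090 + 4/14**2 = 102090 + 4*(1/196) = 102090 + 1/49 = 5002411/49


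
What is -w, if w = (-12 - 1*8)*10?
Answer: 200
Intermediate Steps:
w = -200 (w = (-12 - 8)*10 = -20*10 = -200)
-w = -1*(-200) = 200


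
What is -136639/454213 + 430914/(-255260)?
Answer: -115302605911/57971205190 ≈ -1.9890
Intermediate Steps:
-136639/454213 + 430914/(-255260) = -136639*1/454213 + 430914*(-1/255260) = -136639/454213 - 215457/127630 = -115302605911/57971205190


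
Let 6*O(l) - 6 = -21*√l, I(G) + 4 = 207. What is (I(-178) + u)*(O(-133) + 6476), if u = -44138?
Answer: -284566995 + 307545*I*√133/2 ≈ -2.8457e+8 + 1.7734e+6*I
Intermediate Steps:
I(G) = 203 (I(G) = -4 + 207 = 203)
O(l) = 1 - 7*√l/2 (O(l) = 1 + (-21*√l)/6 = 1 - 7*√l/2)
(I(-178) + u)*(O(-133) + 6476) = (203 - 44138)*((1 - 7*I*√133/2) + 6476) = -43935*((1 - 7*I*√133/2) + 6476) = -43935*(6477 - 7*I*√133/2) = -284566995 + 307545*I*√133/2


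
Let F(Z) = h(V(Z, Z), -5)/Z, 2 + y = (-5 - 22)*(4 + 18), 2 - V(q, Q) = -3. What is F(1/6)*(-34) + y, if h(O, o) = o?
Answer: 424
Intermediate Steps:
V(q, Q) = 5 (V(q, Q) = 2 - 1*(-3) = 2 + 3 = 5)
y = -596 (y = -2 + (-5 - 22)*(4 + 18) = -2 - 27*22 = -2 - 594 = -596)
F(Z) = -5/Z
F(1/6)*(-34) + y = -5/(1/6)*(-34) - 596 = -5/⅙*(-34) - 596 = -5*6*(-34) - 596 = -30*(-34) - 596 = 1020 - 596 = 424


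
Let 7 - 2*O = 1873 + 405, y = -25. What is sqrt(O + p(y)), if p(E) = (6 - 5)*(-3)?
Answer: 3*I*sqrt(506)/2 ≈ 33.742*I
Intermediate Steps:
p(E) = -3 (p(E) = 1*(-3) = -3)
O = -2271/2 (O = 7/2 - (1873 + 405)/2 = 7/2 - 1/2*2278 = 7/2 - 1139 = -2271/2 ≈ -1135.5)
sqrt(O + p(y)) = sqrt(-2271/2 - 3) = sqrt(-2277/2) = 3*I*sqrt(506)/2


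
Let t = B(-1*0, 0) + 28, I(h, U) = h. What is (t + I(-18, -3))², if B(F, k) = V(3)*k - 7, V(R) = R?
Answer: 9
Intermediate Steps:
B(F, k) = -7 + 3*k (B(F, k) = 3*k - 7 = -7 + 3*k)
t = 21 (t = (-7 + 3*0) + 28 = (-7 + 0) + 28 = -7 + 28 = 21)
(t + I(-18, -3))² = (21 - 18)² = 3² = 9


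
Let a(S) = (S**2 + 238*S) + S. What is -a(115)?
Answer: -40710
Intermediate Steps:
a(S) = S**2 + 239*S
-a(115) = -115*(239 + 115) = -115*354 = -1*40710 = -40710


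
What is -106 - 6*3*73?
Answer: -1420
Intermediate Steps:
-106 - 6*3*73 = -106 - 18*73 = -106 - 1314 = -1420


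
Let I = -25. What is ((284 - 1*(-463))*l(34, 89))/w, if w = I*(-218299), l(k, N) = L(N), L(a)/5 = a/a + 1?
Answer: 1494/1091495 ≈ 0.0013688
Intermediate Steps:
L(a) = 10 (L(a) = 5*(a/a + 1) = 5*(1 + 1) = 5*2 = 10)
l(k, N) = 10
w = 5457475 (w = -25*(-218299) = 5457475)
((284 - 1*(-463))*l(34, 89))/w = ((284 - 1*(-463))*10)/5457475 = ((284 + 463)*10)*(1/5457475) = (747*10)*(1/5457475) = 7470*(1/5457475) = 1494/1091495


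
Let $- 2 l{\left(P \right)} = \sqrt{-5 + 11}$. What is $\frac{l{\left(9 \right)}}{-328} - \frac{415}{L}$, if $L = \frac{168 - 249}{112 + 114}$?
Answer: $\frac{93790}{81} + \frac{\sqrt{6}}{656} \approx 1157.9$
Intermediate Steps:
$l{\left(P \right)} = - \frac{\sqrt{6}}{2}$ ($l{\left(P \right)} = - \frac{\sqrt{-5 + 11}}{2} = - \frac{\sqrt{6}}{2}$)
$L = - \frac{81}{226} \approx -0.35841$
$\frac{l{\left(9 \right)}}{-328} - \frac{415}{L} = \frac{\left(- \frac{1}{2}\right) \sqrt{6}}{-328} - \frac{415}{- \frac{81}{226}} = - \frac{\sqrt{6}}{2} \left(- \frac{1}{328}\right) - - \frac{93790}{81} = \frac{\sqrt{6}}{656} + \frac{93790}{81} = \frac{93790}{81} + \frac{\sqrt{6}}{656}$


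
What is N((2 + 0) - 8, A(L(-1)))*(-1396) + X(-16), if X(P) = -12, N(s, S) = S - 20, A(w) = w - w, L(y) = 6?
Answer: 27908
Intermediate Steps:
A(w) = 0
N(s, S) = -20 + S
N((2 + 0) - 8, A(L(-1)))*(-1396) + X(-16) = (-20 + 0)*(-1396) - 12 = -20*(-1396) - 12 = 27920 - 12 = 27908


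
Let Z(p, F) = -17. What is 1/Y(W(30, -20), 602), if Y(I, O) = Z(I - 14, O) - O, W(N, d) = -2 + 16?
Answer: -1/619 ≈ -0.0016155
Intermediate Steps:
W(N, d) = 14
Y(I, O) = -17 - O
1/Y(W(30, -20), 602) = 1/(-17 - 1*602) = 1/(-17 - 602) = 1/(-619) = -1/619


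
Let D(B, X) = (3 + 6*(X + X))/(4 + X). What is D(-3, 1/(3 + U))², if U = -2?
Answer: 9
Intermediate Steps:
D(B, X) = (3 + 12*X)/(4 + X) (D(B, X) = (3 + 6*(2*X))/(4 + X) = (3 + 12*X)/(4 + X))
D(-3, 1/(3 + U))² = (3*(1 + 4/(3 - 2))/(4 + 1/(3 - 2)))² = (3*(1 + 4/1)/(4 + 1/1))² = (3*(1 + 4*1)/(4 + 1))² = (3*(1 + 4)/5)² = (3*(⅕)*5)² = 3² = 9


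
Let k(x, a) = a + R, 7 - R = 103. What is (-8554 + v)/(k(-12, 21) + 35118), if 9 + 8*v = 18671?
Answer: -8295/46724 ≈ -0.17753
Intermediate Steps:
R = -96 (R = 7 - 1*103 = 7 - 103 = -96)
v = 9331/4 (v = -9/8 + (⅛)*18671 = -9/8 + 18671/8 = 9331/4 ≈ 2332.8)
k(x, a) = -96 + a (k(x, a) = a - 96 = -96 + a)
(-8554 + v)/(k(-12, 21) + 35118) = (-8554 + 9331/4)/((-96 + 21) + 35118) = -24885/(4*(-75 + 35118)) = -24885/4/35043 = -24885/4*1/35043 = -8295/46724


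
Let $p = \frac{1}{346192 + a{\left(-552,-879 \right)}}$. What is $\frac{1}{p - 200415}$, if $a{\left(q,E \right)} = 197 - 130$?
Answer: $- \frac{346259}{69395497484} \approx -4.9896 \cdot 10^{-6}$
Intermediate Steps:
$a{\left(q,E \right)} = 67$
$p = \frac{1}{346259}$ ($p = \frac{1}{346192 + 67} = \frac{1}{346259} \approx 2.888 \cdot 10^{-6}$)
$\frac{1}{p - 200415} = \frac{1}{\frac{1}{346259} - 200415} = \frac{1}{- \frac{69395497484}{346259}} = - \frac{346259}{69395497484}$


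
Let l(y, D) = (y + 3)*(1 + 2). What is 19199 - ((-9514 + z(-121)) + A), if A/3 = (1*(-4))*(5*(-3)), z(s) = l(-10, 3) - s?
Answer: 28433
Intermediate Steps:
l(y, D) = 9 + 3*y (l(y, D) = (3 + y)*3 = 9 + 3*y)
z(s) = -21 - s (z(s) = (9 + 3*(-10)) - s = (9 - 30) - s = -21 - s)
A = 180 (A = 3*((1*(-4))*(5*(-3))) = 3*(-4*(-15)) = 3*60 = 180)
19199 - ((-9514 + z(-121)) + A) = 19199 - ((-9514 + (-21 - 1*(-121))) + 180) = 19199 - ((-9514 + (-21 + 121)) + 180) = 19199 - ((-9514 + 100) + 180) = 19199 - (-9414 + 180) = 19199 - 1*(-9234) = 19199 + 9234 = 28433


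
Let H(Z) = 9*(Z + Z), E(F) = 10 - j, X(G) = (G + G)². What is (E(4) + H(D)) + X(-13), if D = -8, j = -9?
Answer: 551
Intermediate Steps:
X(G) = 4*G² (X(G) = (2*G)² = 4*G²)
E(F) = 19 (E(F) = 10 - 1*(-9) = 10 + 9 = 19)
H(Z) = 18*Z (H(Z) = 9*(2*Z) = 18*Z)
(E(4) + H(D)) + X(-13) = (19 + 18*(-8)) + 4*(-13)² = (19 - 144) + 4*169 = -125 + 676 = 551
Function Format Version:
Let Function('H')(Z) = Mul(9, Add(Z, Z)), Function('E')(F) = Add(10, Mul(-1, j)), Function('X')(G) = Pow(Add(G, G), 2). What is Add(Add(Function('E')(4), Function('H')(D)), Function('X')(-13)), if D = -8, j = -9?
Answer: 551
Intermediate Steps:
Function('X')(G) = Mul(4, Pow(G, 2)) (Function('X')(G) = Pow(Mul(2, G), 2) = Mul(4, Pow(G, 2)))
Function('E')(F) = 19 (Function('E')(F) = Add(10, Mul(-1, -9)) = Add(10, 9) = 19)
Function('H')(Z) = Mul(18, Z) (Function('H')(Z) = Mul(9, Mul(2, Z)) = Mul(18, Z))
Add(Add(Function('E')(4), Function('H')(D)), Function('X')(-13)) = Add(Add(19, Mul(18, -8)), Mul(4, Pow(-13, 2))) = Add(Add(19, -144), Mul(4, 169)) = Add(-125, 676) = 551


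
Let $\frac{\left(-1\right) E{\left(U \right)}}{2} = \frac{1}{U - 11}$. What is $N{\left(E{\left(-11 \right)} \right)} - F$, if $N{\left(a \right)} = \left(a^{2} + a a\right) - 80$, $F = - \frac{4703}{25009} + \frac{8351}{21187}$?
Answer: $- \frac{5141254211532}{64113747643} \approx -80.19$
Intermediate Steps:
$F = \frac{109207698}{529865683}$ ($F = \left(-4703\right) \frac{1}{25009} + 8351 \cdot \frac{1}{21187} = - \frac{4703}{25009} + \frac{8351}{21187} = \frac{109207698}{529865683} \approx 0.2061$)
$E{\left(U \right)} = - \frac{2}{-11 + U}$ ($E{\left(U \right)} = - \frac{2}{U - 11} = - \frac{2}{-11 + U}$)
$N{\left(a \right)} = -80 + 2 a^{2}$ ($N{\left(a \right)} = \left(a^{2} + a^{2}\right) - 80 = 2 a^{2} - 80 = -80 + 2 a^{2}$)
$N{\left(E{\left(-11 \right)} \right)} - F = \left(-80 + 2 \left(- \frac{2}{-11 - 11}\right)^{2}\right) - \frac{109207698}{529865683} = \left(-80 + 2 \left(- \frac{2}{-22}\right)^{2}\right) - \frac{109207698}{529865683} = \left(-80 + 2 \left(\left(-2\right) \left(- \frac{1}{22}\right)\right)^{2}\right) - \frac{109207698}{529865683} = \left(-80 + \frac{2}{121}\right) - \frac{109207698}{529865683} = - \frac{9678}{121} - \frac{109207698}{529865683} = - \frac{5141254211532}{64113747643}$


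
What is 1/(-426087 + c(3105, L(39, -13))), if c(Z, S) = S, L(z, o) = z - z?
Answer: -1/426087 ≈ -2.3469e-6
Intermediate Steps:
L(z, o) = 0
1/(-426087 + c(3105, L(39, -13))) = 1/(-426087 + 0) = 1/(-426087) = -1/426087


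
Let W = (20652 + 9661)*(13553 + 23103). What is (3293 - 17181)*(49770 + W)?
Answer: -15432388625024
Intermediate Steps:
W = 1111153328 (W = 30313*36656 = 1111153328)
(3293 - 17181)*(49770 + W) = (3293 - 17181)*(49770 + 1111153328) = -13888*1111203098 = -15432388625024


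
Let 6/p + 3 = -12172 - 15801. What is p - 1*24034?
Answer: -336187595/13988 ≈ -24034.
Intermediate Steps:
p = -3/13988 (p = 6/(-3 + (-12172 - 15801)) = 6/(-3 - 27973) = 6/(-27976) = 6*(-1/27976) = -3/13988 ≈ -0.00021447)
p - 1*24034 = -3/13988 - 1*24034 = -3/13988 - 24034 = -336187595/13988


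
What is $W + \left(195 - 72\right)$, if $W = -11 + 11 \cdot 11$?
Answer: $233$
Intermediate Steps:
$W = 110$ ($W = -11 + 121 = 110$)
$W + \left(195 - 72\right) = 110 + \left(195 - 72\right) = 110 + 123 = 233$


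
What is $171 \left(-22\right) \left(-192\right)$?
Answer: $722304$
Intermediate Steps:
$171 \left(-22\right) \left(-192\right) = \left(-3762\right) \left(-192\right) = 722304$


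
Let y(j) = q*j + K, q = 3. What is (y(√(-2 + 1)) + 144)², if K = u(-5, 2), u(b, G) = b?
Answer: 19312 + 834*I ≈ 19312.0 + 834.0*I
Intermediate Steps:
K = -5
y(j) = -5 + 3*j (y(j) = 3*j - 5 = -5 + 3*j)
(y(√(-2 + 1)) + 144)² = ((-5 + 3*√(-2 + 1)) + 144)² = ((-5 + 3*√(-1)) + 144)² = ((-5 + 3*I) + 144)² = (139 + 3*I)²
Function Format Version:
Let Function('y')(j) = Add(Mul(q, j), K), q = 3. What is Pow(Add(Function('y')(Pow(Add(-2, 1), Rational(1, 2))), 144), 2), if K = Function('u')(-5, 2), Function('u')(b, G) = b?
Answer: Add(19312, Mul(834, I)) ≈ Add(19312., Mul(834.00, I))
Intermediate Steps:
K = -5
Function('y')(j) = Add(-5, Mul(3, j)) (Function('y')(j) = Add(Mul(3, j), -5) = Add(-5, Mul(3, j)))
Pow(Add(Function('y')(Pow(Add(-2, 1), Rational(1, 2))), 144), 2) = Pow(Add(Add(-5, Mul(3, Pow(Add(-2, 1), Rational(1, 2)))), 144), 2) = Pow(Add(Add(-5, Mul(3, Pow(-1, Rational(1, 2)))), 144), 2) = Pow(Add(Add(-5, Mul(3, I)), 144), 2) = Pow(Add(139, Mul(3, I)), 2)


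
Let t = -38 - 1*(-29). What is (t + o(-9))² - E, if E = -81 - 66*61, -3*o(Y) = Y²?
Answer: 5403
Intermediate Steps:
o(Y) = -Y²/3
t = -9 (t = -38 + 29 = -9)
E = -4107 (E = -81 - 4026 = -4107)
(t + o(-9))² - E = (-9 - ⅓*(-9)²)² - 1*(-4107) = (-9 - ⅓*81)² + 4107 = (-9 - 27)² + 4107 = (-36)² + 4107 = 1296 + 4107 = 5403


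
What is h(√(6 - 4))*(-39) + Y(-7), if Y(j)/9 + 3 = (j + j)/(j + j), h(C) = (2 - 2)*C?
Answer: -18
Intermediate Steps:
h(C) = 0 (h(C) = 0*C = 0)
Y(j) = -18 (Y(j) = -27 + 9*((j + j)/(j + j)) = -27 + 9*((2*j)/((2*j))) = -27 + 9*((2*j)*(1/(2*j))) = -27 + 9*1 = -27 + 9 = -18)
h(√(6 - 4))*(-39) + Y(-7) = 0*(-39) - 18 = 0 - 18 = -18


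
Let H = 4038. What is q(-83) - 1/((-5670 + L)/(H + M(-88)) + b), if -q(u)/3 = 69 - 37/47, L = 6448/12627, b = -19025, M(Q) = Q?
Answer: -4563618905074353/22300909089962 ≈ -204.64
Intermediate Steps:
L = 6448/12627 (L = 6448*(1/12627) = 6448/12627 ≈ 0.51065)
q(u) = -9618/47 (q(u) = -3*(69 - 37/47) = -3*3206/47 = -9618/47)
q(-83) - 1/((-5670 + L)/(H + M(-88)) + b) = -9618/47 - 1/((-5670 + 6448/12627)/(4038 - 88) - 19025) = -9618/47 - 1/(-71588642/12627/3950 - 19025) = -9618/47 - 1/(-71588642/12627*1/3950 - 19025) = -9618/47 - 1/(-35794321/24938325 - 19025) = -9618/47 - 1/(-474487427446/24938325) = -9618/47 - 1*(-24938325/474487427446) = -9618/47 + 24938325/474487427446 = -4563618905074353/22300909089962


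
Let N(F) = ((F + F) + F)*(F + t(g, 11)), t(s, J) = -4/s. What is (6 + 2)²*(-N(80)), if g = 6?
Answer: -1218560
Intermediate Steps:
N(F) = 3*F*(-⅔ + F) (N(F) = ((F + F) + F)*(F - 4/6) = (2*F + F)*(F - 4*⅙) = (3*F)*(F - ⅔) = (3*F)*(-⅔ + F) = 3*F*(-⅔ + F))
(6 + 2)²*(-N(80)) = (6 + 2)²*(-80*(-2 + 3*80)) = 8²*(-80*(-2 + 240)) = 64*(-80*238) = 64*(-1*19040) = 64*(-19040) = -1218560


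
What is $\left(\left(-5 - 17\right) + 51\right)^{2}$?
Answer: $841$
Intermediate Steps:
$\left(\left(-5 - 17\right) + 51\right)^{2} = \left(-22 + 51\right)^{2} = 29^{2} = 841$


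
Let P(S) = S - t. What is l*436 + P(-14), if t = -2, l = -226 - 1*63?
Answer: -126016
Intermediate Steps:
l = -289 (l = -226 - 63 = -289)
P(S) = 2 + S (P(S) = S - 1*(-2) = S + 2 = 2 + S)
l*436 + P(-14) = -289*436 + (2 - 14) = -126004 - 12 = -126016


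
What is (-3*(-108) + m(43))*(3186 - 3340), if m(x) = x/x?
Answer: -50050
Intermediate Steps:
m(x) = 1
(-3*(-108) + m(43))*(3186 - 3340) = (-3*(-108) + 1)*(3186 - 3340) = (324 + 1)*(-154) = 325*(-154) = -50050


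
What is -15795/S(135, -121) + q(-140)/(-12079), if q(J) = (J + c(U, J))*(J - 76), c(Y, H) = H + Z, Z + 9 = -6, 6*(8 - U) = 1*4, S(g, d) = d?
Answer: 183077685/1461559 ≈ 125.26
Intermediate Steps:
U = 22/3 (U = 8 - 4/6 = 8 - 1/6*4 = 8 - 2/3 = 22/3 ≈ 7.3333)
Z = -15 (Z = -9 - 6 = -15)
c(Y, H) = -15 + H (c(Y, H) = H - 15 = -15 + H)
q(J) = (-76 + J)*(-15 + 2*J) (q(J) = (J + (-15 + J))*(J - 76) = (-15 + 2*J)*(-76 + J) = (-76 + J)*(-15 + 2*J))
-15795/S(135, -121) + q(-140)/(-12079) = -15795/(-121) + (1140 - 167*(-140) + 2*(-140)**2)/(-12079) = -15795*(-1/121) + (1140 + 23380 + 2*19600)*(-1/12079) = 15795/121 + (1140 + 23380 + 39200)*(-1/12079) = 15795/121 + 63720*(-1/12079) = 15795/121 - 63720/12079 = 183077685/1461559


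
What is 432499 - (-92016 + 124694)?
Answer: 399821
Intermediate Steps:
432499 - (-92016 + 124694) = 432499 - 1*32678 = 432499 - 32678 = 399821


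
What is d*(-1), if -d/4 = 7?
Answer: 28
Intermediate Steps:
d = -28 (d = -4*7 = -28)
d*(-1) = -28*(-1) = 28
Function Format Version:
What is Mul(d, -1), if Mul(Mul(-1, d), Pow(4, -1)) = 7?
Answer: 28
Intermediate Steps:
d = -28 (d = Mul(-4, 7) = -28)
Mul(d, -1) = Mul(-28, -1) = 28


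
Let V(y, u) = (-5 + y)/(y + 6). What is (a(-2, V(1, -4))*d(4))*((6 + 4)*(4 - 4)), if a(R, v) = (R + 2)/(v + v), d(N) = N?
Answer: 0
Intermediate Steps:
V(y, u) = (-5 + y)/(6 + y)
a(R, v) = (2 + R)/(2*v) (a(R, v) = (2 + R)/((2*v)) = (2 + R)*(1/(2*v)) = (2 + R)/(2*v))
(a(-2, V(1, -4))*d(4))*((6 + 4)*(4 - 4)) = (((2 - 2)/(2*(((-5 + 1)/(6 + 1)))))*4)*((6 + 4)*(4 - 4)) = (((½)*0/(-4/7))*4)*(10*0) = (((½)*0/((⅐)*(-4)))*4)*0 = (((½)*0/(-4/7))*4)*0 = (((½)*(-7/4)*0)*4)*0 = (0*4)*0 = 0*0 = 0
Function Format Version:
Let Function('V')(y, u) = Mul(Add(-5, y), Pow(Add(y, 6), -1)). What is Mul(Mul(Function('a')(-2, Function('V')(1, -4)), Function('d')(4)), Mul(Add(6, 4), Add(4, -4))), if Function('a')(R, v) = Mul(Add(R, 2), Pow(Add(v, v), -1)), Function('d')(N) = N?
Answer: 0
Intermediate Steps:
Function('V')(y, u) = Mul(Pow(Add(6, y), -1), Add(-5, y)) (Function('V')(y, u) = Mul(Add(-5, y), Pow(Add(6, y), -1)) = Mul(Pow(Add(6, y), -1), Add(-5, y)))
Function('a')(R, v) = Mul(Rational(1, 2), Pow(v, -1), Add(2, R)) (Function('a')(R, v) = Mul(Add(2, R), Pow(Mul(2, v), -1)) = Mul(Add(2, R), Mul(Rational(1, 2), Pow(v, -1))) = Mul(Rational(1, 2), Pow(v, -1), Add(2, R)))
Mul(Mul(Function('a')(-2, Function('V')(1, -4)), Function('d')(4)), Mul(Add(6, 4), Add(4, -4))) = Mul(Mul(Mul(Rational(1, 2), Pow(Mul(Pow(Add(6, 1), -1), Add(-5, 1)), -1), Add(2, -2)), 4), Mul(Add(6, 4), Add(4, -4))) = Mul(Mul(Mul(Rational(1, 2), Pow(Mul(Pow(7, -1), -4), -1), 0), 4), Mul(10, 0)) = Mul(Mul(Mul(Rational(1, 2), Pow(Mul(Rational(1, 7), -4), -1), 0), 4), 0) = Mul(Mul(Mul(Rational(1, 2), Pow(Rational(-4, 7), -1), 0), 4), 0) = Mul(Mul(Mul(Rational(1, 2), Rational(-7, 4), 0), 4), 0) = Mul(Mul(0, 4), 0) = Mul(0, 0) = 0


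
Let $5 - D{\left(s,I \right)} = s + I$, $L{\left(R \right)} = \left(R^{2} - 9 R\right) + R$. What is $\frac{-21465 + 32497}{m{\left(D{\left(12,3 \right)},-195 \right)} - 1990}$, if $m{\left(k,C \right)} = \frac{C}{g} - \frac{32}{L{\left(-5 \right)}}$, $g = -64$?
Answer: $- \frac{45893120}{8267773} \approx -5.5508$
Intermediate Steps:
$L{\left(R \right)} = R^{2} - 8 R$
$D{\left(s,I \right)} = 5 - I - s$ ($D{\left(s,I \right)} = 5 - \left(s + I\right) = 5 - \left(I + s\right) = 5 - I - s$)
$m{\left(k,C \right)} = - \frac{32}{65} - \frac{C}{64}$ ($m{\left(k,C \right)} = \frac{C}{-64} - \frac{32}{\left(-5\right) \left(-8 - 5\right)} = C \left(- \frac{1}{64}\right) - \frac{32}{\left(-5\right) \left(-13\right)} = - \frac{C}{64} - \frac{32}{65} = - \frac{32}{65} - \frac{C}{64}$)
$\frac{-21465 + 32497}{m{\left(D{\left(12,3 \right)},-195 \right)} - 1990} = \frac{-21465 + 32497}{\left(- \frac{32}{65} - - \frac{195}{64}\right) - 1990} = \frac{11032}{\left(- \frac{32}{65} + \frac{195}{64}\right) - 1990} = \frac{11032}{\frac{10627}{4160} - 1990} = \frac{11032}{- \frac{8267773}{4160}} = 11032 \left(- \frac{4160}{8267773}\right) = - \frac{45893120}{8267773}$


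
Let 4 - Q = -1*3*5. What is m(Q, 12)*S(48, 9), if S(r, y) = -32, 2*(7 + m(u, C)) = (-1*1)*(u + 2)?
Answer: 560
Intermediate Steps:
Q = 19 (Q = 4 - (-1*3)*5 = 4 - (-3)*5 = 4 - 1*(-15) = 4 + 15 = 19)
m(u, C) = -8 - u/2 (m(u, C) = -7 + ((-1*1)*(u + 2))/2 = -7 + (-(2 + u))/2 = -7 + (-2 - u)/2 = -7 + (-1 - u/2) = -8 - u/2)
m(Q, 12)*S(48, 9) = (-8 - 1/2*19)*(-32) = (-8 - 19/2)*(-32) = -35/2*(-32) = 560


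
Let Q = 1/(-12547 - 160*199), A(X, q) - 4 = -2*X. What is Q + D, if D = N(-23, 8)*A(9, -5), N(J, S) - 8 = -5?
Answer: -1864255/44387 ≈ -42.000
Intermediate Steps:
A(X, q) = 4 - 2*X
N(J, S) = 3 (N(J, S) = 8 - 5 = 3)
Q = -1/44387 (Q = 1/(-12547 - 31840) = 1/(-44387) = -1/44387 ≈ -2.2529e-5)
D = -42 (D = 3*(4 - 2*9) = 3*(4 - 18) = 3*(-14) = -42)
Q + D = -1/44387 - 42 = -1864255/44387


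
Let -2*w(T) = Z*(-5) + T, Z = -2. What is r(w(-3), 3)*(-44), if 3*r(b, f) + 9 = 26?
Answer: -748/3 ≈ -249.33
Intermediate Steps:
w(T) = -5 - T/2 (w(T) = -(-2*(-5) + T)/2 = -(10 + T)/2 = -5 - T/2)
r(b, f) = 17/3 (r(b, f) = -3 + (1/3)*26 = -3 + 26/3 = 17/3)
r(w(-3), 3)*(-44) = (17/3)*(-44) = -748/3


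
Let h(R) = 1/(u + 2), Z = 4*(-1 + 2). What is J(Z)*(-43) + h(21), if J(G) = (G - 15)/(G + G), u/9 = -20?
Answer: 42093/712 ≈ 59.119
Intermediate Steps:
u = -180 (u = 9*(-20) = -180)
Z = 4 (Z = 4*1 = 4)
J(G) = (-15 + G)/(2*G) (J(G) = (-15 + G)/((2*G)) = (-15 + G)*(1/(2*G)) = (-15 + G)/(2*G))
h(R) = -1/178 (h(R) = 1/(-180 + 2) = 1/(-178) = -1/178)
J(Z)*(-43) + h(21) = ((½)*(-15 + 4)/4)*(-43) - 1/178 = ((½)*(¼)*(-11))*(-43) - 1/178 = -11/8*(-43) - 1/178 = 473/8 - 1/178 = 42093/712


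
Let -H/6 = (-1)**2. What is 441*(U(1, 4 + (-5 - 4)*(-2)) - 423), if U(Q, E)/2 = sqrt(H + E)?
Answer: -183015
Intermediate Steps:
H = -6 (H = -6*(-1)**2 = -6*1 = -6)
U(Q, E) = 2*sqrt(-6 + E)
441*(U(1, 4 + (-5 - 4)*(-2)) - 423) = 441*(2*sqrt(-6 + (4 + (-5 - 4)*(-2))) - 423) = 441*(2*sqrt(-6 + (4 - 9*(-2))) - 423) = 441*(2*sqrt(-6 + (4 + 18)) - 423) = 441*(2*sqrt(-6 + 22) - 423) = 441*(2*sqrt(16) - 423) = 441*(2*4 - 423) = 441*(8 - 423) = 441*(-415) = -183015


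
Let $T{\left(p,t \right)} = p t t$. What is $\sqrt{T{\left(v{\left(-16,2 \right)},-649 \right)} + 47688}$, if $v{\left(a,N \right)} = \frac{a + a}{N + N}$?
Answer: $8 i \sqrt{51905} \approx 1822.6 i$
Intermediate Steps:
$v{\left(a,N \right)} = \frac{a}{N}$ ($v{\left(a,N \right)} = \frac{2 a}{2 N} = 2 a \frac{1}{2 N} = \frac{a}{N}$)
$T{\left(p,t \right)} = p t^{2}$
$\sqrt{T{\left(v{\left(-16,2 \right)},-649 \right)} + 47688} = \sqrt{- \frac{16}{2} \left(-649\right)^{2} + 47688} = \sqrt{\left(-16\right) \frac{1}{2} \cdot 421201 + 47688} = \sqrt{\left(-8\right) 421201 + 47688} = \sqrt{-3369608 + 47688} = \sqrt{-3321920} = 8 i \sqrt{51905}$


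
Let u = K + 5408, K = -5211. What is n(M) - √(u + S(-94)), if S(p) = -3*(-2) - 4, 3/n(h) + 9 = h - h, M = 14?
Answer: -⅓ - √199 ≈ -14.440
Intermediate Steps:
n(h) = -⅓ (n(h) = 3/(-9 + (h - h)) = 3/(-9 + 0) = 3/(-9) = 3*(-⅑) = -⅓)
S(p) = 2 (S(p) = 6 - 4 = 2)
u = 197 (u = -5211 + 5408 = 197)
n(M) - √(u + S(-94)) = -⅓ - √(197 + 2) = -⅓ - √199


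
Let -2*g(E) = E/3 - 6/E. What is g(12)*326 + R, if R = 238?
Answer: -665/2 ≈ -332.50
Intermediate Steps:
g(E) = 3/E - E/6 (g(E) = -(E/3 - 6/E)/2 = -(-6/E + E/3)/2 = 3/E - E/6)
g(12)*326 + R = (3/12 - ⅙*12)*326 + 238 = (3*(1/12) - 2)*326 + 238 = (¼ - 2)*326 + 238 = -7/4*326 + 238 = -1141/2 + 238 = -665/2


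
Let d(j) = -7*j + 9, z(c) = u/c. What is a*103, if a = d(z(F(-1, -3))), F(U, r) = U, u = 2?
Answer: 2369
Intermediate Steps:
z(c) = 2/c
d(j) = 9 - 7*j
a = 23 (a = 9 - 14/(-1) = 9 - 14*(-1) = 9 - 7*(-2) = 9 + 14 = 23)
a*103 = 23*103 = 2369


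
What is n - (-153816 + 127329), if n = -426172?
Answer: -399685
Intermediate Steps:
n - (-153816 + 127329) = -426172 - (-153816 + 127329) = -426172 - 1*(-26487) = -426172 + 26487 = -399685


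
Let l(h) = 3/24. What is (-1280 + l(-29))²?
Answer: 104837121/64 ≈ 1.6381e+6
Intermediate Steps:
l(h) = ⅛ (l(h) = 3*(1/24) = ⅛)
(-1280 + l(-29))² = (-1280 + ⅛)² = (-10239/8)² = 104837121/64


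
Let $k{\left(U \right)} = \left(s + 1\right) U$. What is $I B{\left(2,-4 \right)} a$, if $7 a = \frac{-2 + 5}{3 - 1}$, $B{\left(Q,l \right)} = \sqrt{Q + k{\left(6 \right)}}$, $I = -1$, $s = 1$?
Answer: $- \frac{3 \sqrt{14}}{14} \approx -0.80178$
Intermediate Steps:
$k{\left(U \right)} = 2 U$ ($k{\left(U \right)} = \left(1 + 1\right) U = 2 U$)
$B{\left(Q,l \right)} = \sqrt{12 + Q}$ ($B{\left(Q,l \right)} = \sqrt{Q + 2 \cdot 6} = \sqrt{Q + 12} = \sqrt{12 + Q}$)
$a = \frac{3}{14}$ ($a = \frac{\left(-2 + 5\right) \frac{1}{3 - 1}}{7} = \frac{3 \cdot \frac{1}{2}}{7} = \frac{1}{7} \cdot \frac{3}{2} = \frac{3}{14} \approx 0.21429$)
$I B{\left(2,-4 \right)} a = - \sqrt{12 + 2} \cdot \frac{3}{14} = - \sqrt{14} \cdot \frac{3}{14} = - \frac{3 \sqrt{14}}{14}$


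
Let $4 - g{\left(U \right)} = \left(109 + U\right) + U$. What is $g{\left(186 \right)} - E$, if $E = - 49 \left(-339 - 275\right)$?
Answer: $-30563$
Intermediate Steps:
$E = 30086$ ($E = \left(-49\right) \left(-614\right) = 30086$)
$g{\left(U \right)} = -105 - 2 U$ ($g{\left(U \right)} = 4 - \left(\left(109 + U\right) + U\right) = 4 - \left(109 + 2 U\right) = -105 - 2 U$)
$g{\left(186 \right)} - E = \left(-105 - 372\right) - 30086 = -477 - 30086 = -30563$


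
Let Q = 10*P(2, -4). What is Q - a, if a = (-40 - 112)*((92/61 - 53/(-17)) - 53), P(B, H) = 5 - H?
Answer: -7531598/1037 ≈ -7262.9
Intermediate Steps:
a = 7624928/1037 (a = -152*((92*(1/61) - 53*(-1/17)) - 53) = -152*((92/61 + 53/17) - 53) = -152*(4797/1037 - 53) = -152*(-50164/1037) = 7624928/1037 ≈ 7352.9)
Q = 90 (Q = 10*(5 - 1*(-4)) = 10*(5 + 4) = 10*9 = 90)
Q - a = 90 - 1*7624928/1037 = 90 - 7624928/1037 = -7531598/1037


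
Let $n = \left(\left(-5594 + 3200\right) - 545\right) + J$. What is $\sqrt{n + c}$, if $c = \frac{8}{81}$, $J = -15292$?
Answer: $\frac{i \sqrt{1476703}}{9} \approx 135.02 i$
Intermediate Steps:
$n = -18231$ ($n = \left(\left(-5594 + 3200\right) - 545\right) - 15292 = \left(-2394 - 545\right) - 15292 = -2939 - 15292 = -18231$)
$c = \frac{8}{81}$ ($c = 8 \cdot \frac{1}{81} = \frac{8}{81} \approx 0.098765$)
$\sqrt{n + c} = \sqrt{-18231 + \frac{8}{81}} = \sqrt{- \frac{1476703}{81}} = \frac{i \sqrt{1476703}}{9}$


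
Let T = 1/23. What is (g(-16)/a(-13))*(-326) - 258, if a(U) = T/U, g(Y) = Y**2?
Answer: 24953086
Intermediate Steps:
T = 1/23 ≈ 0.043478
a(U) = 1/(23*U)
(g(-16)/a(-13))*(-326) - 258 = ((-16)**2/(((1/23)/(-13))))*(-326) - 258 = (256/(((1/23)*(-1/13))))*(-326) - 258 = (256/(-1/299))*(-326) - 258 = (256*(-299))*(-326) - 258 = -76544*(-326) - 258 = 24953344 - 258 = 24953086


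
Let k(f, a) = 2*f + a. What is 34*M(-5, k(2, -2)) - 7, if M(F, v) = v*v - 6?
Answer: -75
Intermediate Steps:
k(f, a) = a + 2*f
M(F, v) = -6 + v² (M(F, v) = v² - 6 = -6 + v²)
34*M(-5, k(2, -2)) - 7 = 34*(-6 + (-2 + 2*2)²) - 7 = 34*(-6 + (-2 + 4)²) - 7 = 34*(-6 + 2²) - 7 = 34*(-6 + 4) - 7 = 34*(-2) - 7 = -68 - 7 = -75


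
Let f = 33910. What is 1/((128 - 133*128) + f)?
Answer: 1/17014 ≈ 5.8775e-5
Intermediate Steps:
1/((128 - 133*128) + f) = 1/((128 - 133*128) + 33910) = 1/((128 - 17024) + 33910) = 1/(-16896 + 33910) = 1/17014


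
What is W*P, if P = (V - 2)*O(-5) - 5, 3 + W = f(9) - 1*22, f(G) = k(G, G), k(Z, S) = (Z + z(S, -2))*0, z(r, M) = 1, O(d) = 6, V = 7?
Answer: -625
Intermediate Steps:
k(Z, S) = 0 (k(Z, S) = (Z + 1)*0 = (1 + Z)*0 = 0)
f(G) = 0
W = -25 (W = -3 + (0 - 1*22) = -3 + (0 - 22) = -3 - 22 = -25)
P = 25 (P = (7 - 2)*6 - 5 = 5*6 - 5 = 30 - 5 = 25)
W*P = -25*25 = -625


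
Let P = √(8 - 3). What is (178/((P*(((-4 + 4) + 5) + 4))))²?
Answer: 31684/405 ≈ 78.232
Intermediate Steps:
P = √5 ≈ 2.2361
(178/((P*(((-4 + 4) + 5) + 4))))² = (178/((√5*(((-4 + 4) + 5) + 4))))² = (178/((√5*((0 + 5) + 4))))² = (178/((√5*(5 + 4))))² = (178/((√5*9)))² = (178/((9*√5)))² = (178*(√5/45))² = (178*√5/45)² = 31684/405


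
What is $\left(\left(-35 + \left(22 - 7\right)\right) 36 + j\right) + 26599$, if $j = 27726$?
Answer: $53605$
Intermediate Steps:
$\left(\left(-35 + \left(22 - 7\right)\right) 36 + j\right) + 26599 = \left(\left(-35 + \left(22 - 7\right)\right) 36 + 27726\right) + 26599 = \left(\left(-35 + 15\right) 36 + 27726\right) + 26599 = \left(\left(-20\right) 36 + 27726\right) + 26599 = \left(-720 + 27726\right) + 26599 = 27006 + 26599 = 53605$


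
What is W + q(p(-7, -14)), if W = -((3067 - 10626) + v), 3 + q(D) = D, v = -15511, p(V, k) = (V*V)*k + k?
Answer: 22367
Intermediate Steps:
p(V, k) = k + k*V² (p(V, k) = V²*k + k = k*V² + k = k + k*V²)
q(D) = -3 + D
W = 23070 (W = -((3067 - 10626) - 15511) = -(-7559 - 15511) = -1*(-23070) = 23070)
W + q(p(-7, -14)) = 23070 + (-3 - 14*(1 + (-7)²)) = 23070 + (-3 - 14*(1 + 49)) = 23070 + (-3 - 14*50) = 23070 + (-3 - 700) = 23070 - 703 = 22367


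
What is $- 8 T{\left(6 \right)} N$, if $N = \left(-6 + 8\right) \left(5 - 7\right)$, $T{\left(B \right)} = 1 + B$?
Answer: $224$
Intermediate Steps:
$N = -4$ ($N = 2 \left(-2\right) = -4$)
$- 8 T{\left(6 \right)} N = - 8 \left(1 + 6\right) \left(-4\right) = \left(-8\right) 7 \left(-4\right) = \left(-56\right) \left(-4\right) = 224$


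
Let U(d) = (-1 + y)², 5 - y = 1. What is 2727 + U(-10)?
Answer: 2736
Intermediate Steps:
y = 4 (y = 5 - 1*1 = 5 - 1 = 4)
U(d) = 9 (U(d) = (-1 + 4)² = 3² = 9)
2727 + U(-10) = 2727 + 9 = 2736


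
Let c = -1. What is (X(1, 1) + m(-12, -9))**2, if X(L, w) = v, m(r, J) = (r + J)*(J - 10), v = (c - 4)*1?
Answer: 155236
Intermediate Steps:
v = -5 (v = (-1 - 4)*1 = -5*1 = -5)
m(r, J) = (-10 + J)*(J + r) (m(r, J) = (J + r)*(-10 + J) = (-10 + J)*(J + r))
X(L, w) = -5
(X(1, 1) + m(-12, -9))**2 = (-5 + ((-9)**2 - 10*(-9) - 10*(-12) - 9*(-12)))**2 = (-5 + (81 + 90 + 120 + 108))**2 = (-5 + 399)**2 = 394**2 = 155236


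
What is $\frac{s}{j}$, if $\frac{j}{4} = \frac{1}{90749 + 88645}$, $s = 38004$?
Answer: $1704422394$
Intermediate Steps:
$j = \frac{2}{89697}$ ($j = \frac{4}{90749 + 88645} = \frac{4}{179394} = 4 \cdot \frac{1}{179394} = \frac{2}{89697} \approx 2.2297 \cdot 10^{-5}$)
$\frac{s}{j} = \frac{38004}{\frac{2}{89697}} = 38004 \cdot \frac{89697}{2} = 1704422394$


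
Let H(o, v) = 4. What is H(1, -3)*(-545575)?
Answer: -2182300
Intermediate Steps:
H(1, -3)*(-545575) = 4*(-545575) = -2182300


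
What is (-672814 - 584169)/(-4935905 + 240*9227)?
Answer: 179569/388775 ≈ 0.46188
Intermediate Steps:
(-672814 - 584169)/(-4935905 + 240*9227) = -1256983/(-4935905 + 2214480) = -1256983/(-2721425) = -1256983*(-1/2721425) = 179569/388775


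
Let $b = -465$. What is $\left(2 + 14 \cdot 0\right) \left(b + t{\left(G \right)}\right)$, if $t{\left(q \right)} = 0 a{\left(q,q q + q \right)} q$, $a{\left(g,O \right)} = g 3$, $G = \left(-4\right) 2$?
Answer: $-930$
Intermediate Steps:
$G = -8$
$a{\left(g,O \right)} = 3 g$
$t{\left(q \right)} = 0$ ($t{\left(q \right)} = 0 \cdot 3 q q = 0 q = 0$)
$\left(2 + 14 \cdot 0\right) \left(b + t{\left(G \right)}\right) = \left(2 + 14 \cdot 0\right) \left(-465 + 0\right) = \left(2 + 0\right) \left(-465\right) = 2 \left(-465\right) = -930$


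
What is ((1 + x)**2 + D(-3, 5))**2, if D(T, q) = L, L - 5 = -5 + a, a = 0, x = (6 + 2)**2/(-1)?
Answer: 15752961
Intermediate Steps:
x = -64 (x = 8**2*(-1) = 64*(-1) = -64)
L = 0 (L = 5 + (-5 + 0) = 5 - 5 = 0)
D(T, q) = 0
((1 + x)**2 + D(-3, 5))**2 = ((1 - 64)**2 + 0)**2 = ((-63)**2 + 0)**2 = (3969 + 0)**2 = 3969**2 = 15752961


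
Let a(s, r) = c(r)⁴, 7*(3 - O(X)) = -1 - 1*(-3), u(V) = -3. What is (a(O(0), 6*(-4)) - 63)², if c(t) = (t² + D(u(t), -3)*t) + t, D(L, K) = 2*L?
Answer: 55064781042532096946049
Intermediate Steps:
O(X) = 19/7 (O(X) = 3 - (-1 - 1*(-3))/7 = 3 - (-1 + 3)/7 = 3 - ⅐*2 = 3 - 2/7 = 19/7)
c(t) = t² - 5*t (c(t) = (t² + (2*(-3))*t) + t = (t² - 6*t) + t = t² - 5*t)
a(s, r) = r⁴*(-5 + r)⁴ (a(s, r) = (r*(-5 + r))⁴ = r⁴*(-5 + r)⁴)
(a(O(0), 6*(-4)) - 63)² = ((6*(-4))⁴*(-5 + 6*(-4))⁴ - 63)² = ((-24)⁴*(-5 - 24)⁴ - 63)² = (331776*(-29)⁴ - 63)² = (331776*707281 - 63)² = (234658861056 - 63)² = 234658860993² = 55064781042532096946049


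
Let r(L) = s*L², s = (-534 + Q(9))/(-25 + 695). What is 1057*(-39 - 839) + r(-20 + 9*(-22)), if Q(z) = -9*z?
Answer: -65101808/67 ≈ -9.7167e+5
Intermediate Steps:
s = -123/134 (s = (-534 - 9*9)/(-25 + 695) = (-534 - 81)/670 = -615*1/670 = -123/134 ≈ -0.91791)
r(L) = -123*L²/134
1057*(-39 - 839) + r(-20 + 9*(-22)) = 1057*(-39 - 839) - 123*(-20 + 9*(-22))²/134 = 1057*(-878) - 123*(-20 - 198)²/134 = -928046 - 123/134*(-218)² = -928046 - 123/134*47524 = -928046 - 2922726/67 = -65101808/67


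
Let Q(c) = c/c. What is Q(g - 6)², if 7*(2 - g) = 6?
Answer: 1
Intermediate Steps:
g = 8/7 (g = 2 - ⅐*6 = 2 - 6/7 = 8/7 ≈ 1.1429)
Q(c) = 1
Q(g - 6)² = 1² = 1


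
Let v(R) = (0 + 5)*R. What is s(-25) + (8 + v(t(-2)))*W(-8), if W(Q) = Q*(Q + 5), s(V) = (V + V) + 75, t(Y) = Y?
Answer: -23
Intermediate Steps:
s(V) = 75 + 2*V (s(V) = 2*V + 75 = 75 + 2*V)
W(Q) = Q*(5 + Q)
v(R) = 5*R
s(-25) + (8 + v(t(-2)))*W(-8) = (75 + 2*(-25)) + (8 + 5*(-2))*(-8*(5 - 8)) = (75 - 50) + (8 - 10)*(-8*(-3)) = 25 - 2*24 = 25 - 48 = -23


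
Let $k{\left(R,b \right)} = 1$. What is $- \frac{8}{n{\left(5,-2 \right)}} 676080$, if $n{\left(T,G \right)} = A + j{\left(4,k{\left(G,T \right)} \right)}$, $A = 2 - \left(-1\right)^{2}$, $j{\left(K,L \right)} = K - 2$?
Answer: $-1802880$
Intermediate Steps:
$j{\left(K,L \right)} = -2 + K$
$A = 1$ ($A = 2 - 1 = 1$)
$n{\left(T,G \right)} = 3$ ($n{\left(T,G \right)} = 1 + \left(-2 + 4\right) = 1 + 2 = 3$)
$- \frac{8}{n{\left(5,-2 \right)}} 676080 = - \frac{8}{3} \cdot 676080 = \left(-8\right) \frac{1}{3} \cdot 676080 = \left(- \frac{8}{3}\right) 676080 = -1802880$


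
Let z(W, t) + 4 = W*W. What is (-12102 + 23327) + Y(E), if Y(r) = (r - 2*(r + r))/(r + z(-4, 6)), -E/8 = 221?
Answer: 4926449/439 ≈ 11222.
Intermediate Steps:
z(W, t) = -4 + W² (z(W, t) = -4 + W*W = -4 + W²)
E = -1768 (E = -8*221 = -1768)
Y(r) = -3*r/(12 + r) (Y(r) = (r - 2*(r + r))/(r + (-4 + (-4)²)) = (r - 4*r)/(r + (-4 + 16)) = (r - 4*r)/(r + 12) = (-3*r)/(12 + r) = -3*r/(12 + r))
(-12102 + 23327) + Y(E) = (-12102 + 23327) - 3*(-1768)/(12 - 1768) = 11225 - 3*(-1768)/(-1756) = 11225 - 3*(-1768)*(-1/1756) = 11225 - 1326/439 = 4926449/439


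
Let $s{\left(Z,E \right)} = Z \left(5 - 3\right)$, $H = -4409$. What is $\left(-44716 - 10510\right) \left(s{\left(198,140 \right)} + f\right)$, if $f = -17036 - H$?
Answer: $675469206$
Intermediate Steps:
$s{\left(Z,E \right)} = 2 Z$ ($s{\left(Z,E \right)} = Z 2 = 2 Z$)
$f = -12627$ ($f = -17036 - -4409 = -17036 + 4409 = -12627$)
$\left(-44716 - 10510\right) \left(s{\left(198,140 \right)} + f\right) = \left(-44716 - 10510\right) \left(2 \cdot 198 - 12627\right) = - 55226 \left(396 - 12627\right) = \left(-55226\right) \left(-12231\right) = 675469206$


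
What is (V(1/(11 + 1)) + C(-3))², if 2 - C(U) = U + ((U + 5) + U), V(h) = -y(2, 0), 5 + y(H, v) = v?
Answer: 121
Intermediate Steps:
y(H, v) = -5 + v
V(h) = 5 (V(h) = -(-5 + 0) = -1*(-5) = 5)
C(U) = -3 - 3*U (C(U) = 2 - (U + ((U + 5) + U)) = 2 - (U + ((5 + U) + U)) = 2 - (U + (5 + 2*U)) = 2 - (5 + 3*U) = 2 + (-5 - 3*U) = -3 - 3*U)
(V(1/(11 + 1)) + C(-3))² = (5 + (-3 - 3*(-3)))² = (5 + (-3 + 9))² = (5 + 6)² = 11² = 121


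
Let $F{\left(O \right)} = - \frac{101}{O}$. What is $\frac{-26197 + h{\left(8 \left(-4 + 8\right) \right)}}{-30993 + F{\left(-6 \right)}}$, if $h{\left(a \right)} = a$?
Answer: $\frac{156990}{185857} \approx 0.84468$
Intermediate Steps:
$\frac{-26197 + h{\left(8 \left(-4 + 8\right) \right)}}{-30993 + F{\left(-6 \right)}} = \frac{-26197 + 8 \left(-4 + 8\right)}{-30993 - \frac{101}{-6}} = \frac{-26197 + 8 \cdot 4}{-30993 - - \frac{101}{6}} = \frac{-26197 + 32}{-30993 + \frac{101}{6}} = - \frac{26165}{- \frac{185857}{6}} = \left(-26165\right) \left(- \frac{6}{185857}\right) = \frac{156990}{185857}$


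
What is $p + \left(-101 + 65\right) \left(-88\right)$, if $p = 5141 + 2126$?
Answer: $10435$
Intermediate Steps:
$p = 7267$
$p + \left(-101 + 65\right) \left(-88\right) = 7267 + \left(-101 + 65\right) \left(-88\right) = 7267 - -3168 = 7267 + 3168 = 10435$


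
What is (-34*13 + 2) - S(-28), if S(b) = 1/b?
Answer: -12319/28 ≈ -439.96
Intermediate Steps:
(-34*13 + 2) - S(-28) = (-34*13 + 2) - 1/(-28) = (-442 + 2) - 1*(-1/28) = -440 + 1/28 = -12319/28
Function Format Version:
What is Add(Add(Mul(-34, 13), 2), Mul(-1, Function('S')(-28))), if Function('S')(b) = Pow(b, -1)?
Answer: Rational(-12319, 28) ≈ -439.96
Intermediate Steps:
Add(Add(Mul(-34, 13), 2), Mul(-1, Function('S')(-28))) = Add(Add(Mul(-34, 13), 2), Mul(-1, Pow(-28, -1))) = Add(Add(-442, 2), Mul(-1, Rational(-1, 28))) = Add(-440, Rational(1, 28)) = Rational(-12319, 28)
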